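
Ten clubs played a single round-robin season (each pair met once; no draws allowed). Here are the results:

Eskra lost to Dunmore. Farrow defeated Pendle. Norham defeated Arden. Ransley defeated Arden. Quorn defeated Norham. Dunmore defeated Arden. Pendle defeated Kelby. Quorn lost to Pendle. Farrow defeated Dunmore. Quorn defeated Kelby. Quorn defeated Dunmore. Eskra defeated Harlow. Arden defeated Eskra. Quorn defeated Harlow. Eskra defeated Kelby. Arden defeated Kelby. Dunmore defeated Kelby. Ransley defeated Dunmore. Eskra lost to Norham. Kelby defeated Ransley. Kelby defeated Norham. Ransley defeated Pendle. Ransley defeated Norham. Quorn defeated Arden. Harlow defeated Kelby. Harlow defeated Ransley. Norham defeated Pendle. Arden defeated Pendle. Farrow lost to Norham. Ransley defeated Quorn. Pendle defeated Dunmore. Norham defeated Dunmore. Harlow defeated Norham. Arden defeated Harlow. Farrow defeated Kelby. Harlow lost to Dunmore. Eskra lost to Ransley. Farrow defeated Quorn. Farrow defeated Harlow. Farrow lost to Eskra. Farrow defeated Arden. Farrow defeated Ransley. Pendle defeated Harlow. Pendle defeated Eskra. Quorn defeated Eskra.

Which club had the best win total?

Farrow

Win totals: Norham 5, Pendle 5, Harlow 3, Eskra 3, Kelby 2, Dunmore 4, Farrow 7, Ransley 6, Arden 4, Quorn 6.
Farrow leads with 7 wins (next highest: 6).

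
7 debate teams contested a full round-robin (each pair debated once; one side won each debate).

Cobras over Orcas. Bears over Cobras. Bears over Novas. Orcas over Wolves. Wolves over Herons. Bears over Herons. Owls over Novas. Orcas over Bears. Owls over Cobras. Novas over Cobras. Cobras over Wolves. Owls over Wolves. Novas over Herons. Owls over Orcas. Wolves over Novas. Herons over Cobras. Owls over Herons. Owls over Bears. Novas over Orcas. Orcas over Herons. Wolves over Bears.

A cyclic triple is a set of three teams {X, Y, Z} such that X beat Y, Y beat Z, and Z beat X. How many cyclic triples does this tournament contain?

7

Win totals: Wolves 3, Orcas 3, Novas 3, Cobras 2, Owls 6, Bears 3, Herons 1.
A team with w wins dominates both others in C(w,2) triples; summing gives 3 + 3 + 3 + 1 + 15 + 3 + 0 = 28 transitive triples.
Total triples C(7,3) = 35, so cyclic triples = 35 − 28 = 7.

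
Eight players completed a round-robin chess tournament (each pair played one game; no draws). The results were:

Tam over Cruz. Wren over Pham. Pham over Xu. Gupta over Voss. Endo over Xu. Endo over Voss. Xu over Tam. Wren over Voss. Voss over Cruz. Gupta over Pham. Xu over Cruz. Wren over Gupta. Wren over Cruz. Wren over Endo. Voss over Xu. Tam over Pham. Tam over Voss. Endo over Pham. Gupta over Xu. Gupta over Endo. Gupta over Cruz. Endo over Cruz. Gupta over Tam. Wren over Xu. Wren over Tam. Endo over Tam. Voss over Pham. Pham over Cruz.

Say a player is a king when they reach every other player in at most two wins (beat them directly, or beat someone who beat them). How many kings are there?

Voss cannot reach Endo, Wren, Gupta in two steps.
Cruz cannot reach Voss, Tam, Endo, Pham, Wren, Xu, Gupta in two steps.
Tam cannot reach Endo, Wren, Gupta in two steps.
Endo cannot reach Wren, Gupta in two steps.
Pham cannot reach Voss, Endo, Wren, Gupta in two steps.
Wren reaches everyone (king).
Xu cannot reach Endo, Wren, Gupta in two steps.
Gupta cannot reach Wren in two steps.
Kings: Wren — 1.

1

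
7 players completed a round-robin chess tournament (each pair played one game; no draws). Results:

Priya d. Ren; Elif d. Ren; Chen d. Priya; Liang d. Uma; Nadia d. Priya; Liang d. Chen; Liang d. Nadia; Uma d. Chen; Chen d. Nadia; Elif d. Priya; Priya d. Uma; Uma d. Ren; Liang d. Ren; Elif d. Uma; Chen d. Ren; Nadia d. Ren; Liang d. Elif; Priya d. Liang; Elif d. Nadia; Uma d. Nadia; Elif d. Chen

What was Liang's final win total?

Liang's results: beat Ren, Nadia, Elif, Chen, Uma; lost to Priya.
That is 5 wins.

5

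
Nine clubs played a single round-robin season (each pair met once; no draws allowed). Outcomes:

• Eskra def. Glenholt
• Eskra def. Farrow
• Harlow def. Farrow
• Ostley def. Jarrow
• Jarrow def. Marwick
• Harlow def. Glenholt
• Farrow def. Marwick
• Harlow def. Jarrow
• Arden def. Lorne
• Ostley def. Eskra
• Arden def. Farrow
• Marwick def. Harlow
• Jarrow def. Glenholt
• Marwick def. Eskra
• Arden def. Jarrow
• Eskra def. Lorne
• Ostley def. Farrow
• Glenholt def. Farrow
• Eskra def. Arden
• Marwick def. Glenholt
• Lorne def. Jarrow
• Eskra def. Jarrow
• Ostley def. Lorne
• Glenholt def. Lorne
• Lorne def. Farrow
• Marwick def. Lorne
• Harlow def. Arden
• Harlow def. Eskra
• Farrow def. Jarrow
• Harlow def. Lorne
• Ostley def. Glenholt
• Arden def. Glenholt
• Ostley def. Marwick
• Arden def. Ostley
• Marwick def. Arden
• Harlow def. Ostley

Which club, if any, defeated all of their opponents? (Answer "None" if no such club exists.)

Highest win total is Harlow with 7 (out of 8 possible).
Harlow lost to Marwick, so no club went undefeated.

None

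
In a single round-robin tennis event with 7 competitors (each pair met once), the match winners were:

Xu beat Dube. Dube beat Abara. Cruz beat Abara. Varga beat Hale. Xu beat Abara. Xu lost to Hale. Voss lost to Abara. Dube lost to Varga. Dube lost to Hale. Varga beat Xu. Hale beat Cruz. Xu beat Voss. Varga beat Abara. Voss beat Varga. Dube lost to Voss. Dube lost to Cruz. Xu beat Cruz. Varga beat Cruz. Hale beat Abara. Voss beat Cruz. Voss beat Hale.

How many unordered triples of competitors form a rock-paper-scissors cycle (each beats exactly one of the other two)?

Win totals: Varga 5, Hale 4, Xu 4, Cruz 2, Abara 1, Dube 1, Voss 4.
A competitor with w wins dominates both others in C(w,2) triples; summing gives 10 + 6 + 6 + 1 + 0 + 0 + 6 = 29 transitive triples.
Total triples C(7,3) = 35, so cyclic triples = 35 − 29 = 6.

6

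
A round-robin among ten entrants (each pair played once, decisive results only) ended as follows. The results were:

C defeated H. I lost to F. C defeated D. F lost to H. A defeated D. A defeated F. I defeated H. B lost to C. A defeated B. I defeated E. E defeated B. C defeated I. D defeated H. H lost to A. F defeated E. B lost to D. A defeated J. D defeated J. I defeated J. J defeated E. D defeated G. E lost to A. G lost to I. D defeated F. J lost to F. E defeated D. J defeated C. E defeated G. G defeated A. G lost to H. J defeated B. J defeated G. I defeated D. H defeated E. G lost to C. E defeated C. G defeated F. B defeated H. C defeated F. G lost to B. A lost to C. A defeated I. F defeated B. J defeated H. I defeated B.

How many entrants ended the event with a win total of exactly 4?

Win totals: A 7, B 2, C 7, D 5, E 4, F 4, G 2, H 3, I 6, J 5.
Exactly 4: E, F — 2 entrants.

2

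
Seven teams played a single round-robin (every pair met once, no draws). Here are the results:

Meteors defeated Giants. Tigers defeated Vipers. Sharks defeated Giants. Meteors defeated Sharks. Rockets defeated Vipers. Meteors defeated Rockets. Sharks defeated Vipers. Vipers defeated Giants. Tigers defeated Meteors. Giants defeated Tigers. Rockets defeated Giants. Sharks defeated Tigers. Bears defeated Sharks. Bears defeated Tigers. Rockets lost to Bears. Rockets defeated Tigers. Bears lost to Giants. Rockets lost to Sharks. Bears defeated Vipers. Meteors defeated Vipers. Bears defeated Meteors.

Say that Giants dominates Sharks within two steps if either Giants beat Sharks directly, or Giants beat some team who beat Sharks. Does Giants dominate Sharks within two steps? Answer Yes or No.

Yes

Giants did not beat Sharks directly.
Giants beat Tigers, Bears. Of those, Bears beat Sharks.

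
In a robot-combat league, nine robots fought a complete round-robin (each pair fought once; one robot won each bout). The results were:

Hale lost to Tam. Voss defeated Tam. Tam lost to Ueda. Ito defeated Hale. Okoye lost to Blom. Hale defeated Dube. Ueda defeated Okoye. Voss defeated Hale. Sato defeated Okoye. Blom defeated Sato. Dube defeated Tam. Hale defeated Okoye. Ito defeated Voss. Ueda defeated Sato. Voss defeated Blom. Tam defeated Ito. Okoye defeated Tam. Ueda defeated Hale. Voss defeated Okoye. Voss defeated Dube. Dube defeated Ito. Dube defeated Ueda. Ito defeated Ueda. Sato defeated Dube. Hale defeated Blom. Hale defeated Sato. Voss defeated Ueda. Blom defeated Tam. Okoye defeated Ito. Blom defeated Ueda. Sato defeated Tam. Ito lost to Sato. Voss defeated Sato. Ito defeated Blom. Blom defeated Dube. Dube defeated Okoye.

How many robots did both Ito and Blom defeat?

Ito beat: Voss, Hale, Blom, Ueda.
Blom beat: Okoye, Dube, Tam, Sato, Ueda.
Both beat: Ueda — 1.

1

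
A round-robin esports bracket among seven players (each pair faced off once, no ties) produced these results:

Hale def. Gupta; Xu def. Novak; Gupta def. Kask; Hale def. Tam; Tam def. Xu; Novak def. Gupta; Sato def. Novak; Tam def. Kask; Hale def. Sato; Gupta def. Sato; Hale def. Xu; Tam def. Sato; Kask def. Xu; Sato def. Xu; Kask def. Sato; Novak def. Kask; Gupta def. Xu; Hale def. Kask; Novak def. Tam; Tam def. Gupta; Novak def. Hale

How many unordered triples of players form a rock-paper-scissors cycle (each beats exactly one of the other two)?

8

Win totals: Novak 4, Xu 1, Gupta 3, Tam 4, Kask 2, Hale 5, Sato 2.
A player with w wins dominates both others in C(w,2) triples; summing gives 6 + 0 + 3 + 6 + 1 + 10 + 1 = 27 transitive triples.
Total triples C(7,3) = 35, so cyclic triples = 35 − 27 = 8.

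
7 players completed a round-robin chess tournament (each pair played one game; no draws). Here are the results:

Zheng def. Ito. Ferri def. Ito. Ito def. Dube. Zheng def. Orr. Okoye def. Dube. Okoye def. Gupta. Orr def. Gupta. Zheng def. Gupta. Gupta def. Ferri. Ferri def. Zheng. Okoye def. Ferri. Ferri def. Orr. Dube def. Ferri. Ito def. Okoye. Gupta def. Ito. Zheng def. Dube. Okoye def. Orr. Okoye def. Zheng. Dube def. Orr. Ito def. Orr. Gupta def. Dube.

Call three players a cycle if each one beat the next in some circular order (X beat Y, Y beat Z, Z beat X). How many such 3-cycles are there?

9

Win totals: Orr 1, Ferri 3, Gupta 3, Zheng 4, Okoye 5, Dube 2, Ito 3.
A player with w wins dominates both others in C(w,2) triples; summing gives 0 + 3 + 3 + 6 + 10 + 1 + 3 = 26 transitive triples.
Total triples C(7,3) = 35, so cyclic triples = 35 − 26 = 9.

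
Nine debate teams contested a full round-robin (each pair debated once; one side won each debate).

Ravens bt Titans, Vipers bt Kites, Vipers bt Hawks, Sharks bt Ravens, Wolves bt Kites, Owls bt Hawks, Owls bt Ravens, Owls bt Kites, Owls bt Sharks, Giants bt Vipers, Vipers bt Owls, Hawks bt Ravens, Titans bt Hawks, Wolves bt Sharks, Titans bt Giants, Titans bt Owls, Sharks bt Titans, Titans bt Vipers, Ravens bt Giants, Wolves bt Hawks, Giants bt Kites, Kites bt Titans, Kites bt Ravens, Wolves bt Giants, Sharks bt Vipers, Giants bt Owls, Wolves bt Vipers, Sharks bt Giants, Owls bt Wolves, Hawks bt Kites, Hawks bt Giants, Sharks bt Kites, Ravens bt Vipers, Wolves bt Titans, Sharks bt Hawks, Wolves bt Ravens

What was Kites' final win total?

Kites' results: beat Ravens, Titans; lost to Wolves, Sharks, Owls, Giants, Vipers, Hawks.
That is 2 wins.

2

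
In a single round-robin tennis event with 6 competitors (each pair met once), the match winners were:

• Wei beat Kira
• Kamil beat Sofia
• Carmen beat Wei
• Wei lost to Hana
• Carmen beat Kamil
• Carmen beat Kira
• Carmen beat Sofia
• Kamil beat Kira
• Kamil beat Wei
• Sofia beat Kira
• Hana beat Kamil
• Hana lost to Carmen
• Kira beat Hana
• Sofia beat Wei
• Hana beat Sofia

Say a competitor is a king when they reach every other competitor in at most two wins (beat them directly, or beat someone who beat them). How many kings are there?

Carmen reaches everyone (king).
Hana cannot reach Carmen in two steps.
Kira cannot reach Carmen in two steps.
Sofia cannot reach Carmen, Kamil in two steps.
Wei cannot reach Carmen, Sofia, Kamil in two steps.
Kamil cannot reach Carmen in two steps.
Kings: Carmen — 1.

1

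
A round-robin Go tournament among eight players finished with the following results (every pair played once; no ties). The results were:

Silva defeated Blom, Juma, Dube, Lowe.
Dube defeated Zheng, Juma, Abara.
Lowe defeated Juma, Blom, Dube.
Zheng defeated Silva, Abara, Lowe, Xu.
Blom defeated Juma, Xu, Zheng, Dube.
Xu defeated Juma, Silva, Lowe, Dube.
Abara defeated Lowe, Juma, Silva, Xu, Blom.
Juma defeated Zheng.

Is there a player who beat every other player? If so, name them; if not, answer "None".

Highest win total is Abara with 5 (out of 7 possible).
Abara lost to Zheng, Dube, so no player went undefeated.

None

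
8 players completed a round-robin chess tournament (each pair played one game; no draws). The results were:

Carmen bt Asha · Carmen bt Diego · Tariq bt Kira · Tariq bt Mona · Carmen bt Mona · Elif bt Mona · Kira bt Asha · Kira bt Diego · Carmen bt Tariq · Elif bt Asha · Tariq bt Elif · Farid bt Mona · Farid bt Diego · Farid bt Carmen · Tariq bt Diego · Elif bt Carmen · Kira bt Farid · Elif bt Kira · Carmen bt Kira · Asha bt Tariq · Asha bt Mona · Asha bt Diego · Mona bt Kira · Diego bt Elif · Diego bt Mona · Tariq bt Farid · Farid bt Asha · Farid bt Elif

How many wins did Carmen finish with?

Carmen's results: beat Mona, Asha, Tariq, Diego, Kira; lost to Elif, Farid.
That is 5 wins.

5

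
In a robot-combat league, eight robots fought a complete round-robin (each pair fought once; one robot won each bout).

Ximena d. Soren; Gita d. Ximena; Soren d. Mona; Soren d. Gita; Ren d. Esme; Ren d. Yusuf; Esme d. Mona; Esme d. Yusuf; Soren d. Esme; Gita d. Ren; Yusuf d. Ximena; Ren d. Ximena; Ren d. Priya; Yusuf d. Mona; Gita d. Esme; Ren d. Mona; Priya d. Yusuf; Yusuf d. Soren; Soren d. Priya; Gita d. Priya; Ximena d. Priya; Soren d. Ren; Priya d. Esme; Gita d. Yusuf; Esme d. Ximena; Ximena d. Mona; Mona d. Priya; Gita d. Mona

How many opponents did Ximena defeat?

3

Ximena's results: beat Soren, Priya, Mona; lost to Ren, Yusuf, Gita, Esme.
That is 3 wins.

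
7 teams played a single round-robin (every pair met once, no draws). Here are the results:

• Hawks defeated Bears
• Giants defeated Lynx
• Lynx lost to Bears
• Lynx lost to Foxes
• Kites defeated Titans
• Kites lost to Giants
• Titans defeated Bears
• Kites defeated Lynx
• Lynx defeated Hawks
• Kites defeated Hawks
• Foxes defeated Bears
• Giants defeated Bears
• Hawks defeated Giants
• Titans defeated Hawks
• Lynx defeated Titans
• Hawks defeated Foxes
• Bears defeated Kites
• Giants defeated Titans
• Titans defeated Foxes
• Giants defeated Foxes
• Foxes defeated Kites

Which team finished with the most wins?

Giants

Win totals: Bears 2, Titans 3, Giants 5, Lynx 2, Kites 3, Hawks 3, Foxes 3.
Giants leads with 5 wins (next highest: 3).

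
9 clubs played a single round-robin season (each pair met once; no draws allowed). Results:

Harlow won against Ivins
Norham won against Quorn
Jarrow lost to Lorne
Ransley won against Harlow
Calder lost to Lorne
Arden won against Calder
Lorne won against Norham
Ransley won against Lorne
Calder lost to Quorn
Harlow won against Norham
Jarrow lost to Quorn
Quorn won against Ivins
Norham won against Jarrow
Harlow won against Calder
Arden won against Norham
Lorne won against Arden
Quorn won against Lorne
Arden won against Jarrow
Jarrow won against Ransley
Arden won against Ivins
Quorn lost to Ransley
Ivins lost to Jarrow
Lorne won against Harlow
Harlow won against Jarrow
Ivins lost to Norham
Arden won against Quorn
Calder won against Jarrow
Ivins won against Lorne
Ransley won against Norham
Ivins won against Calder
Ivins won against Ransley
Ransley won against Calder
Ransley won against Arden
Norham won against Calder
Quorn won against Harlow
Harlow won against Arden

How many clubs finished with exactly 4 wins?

Win totals: Quorn 5, Ransley 6, Arden 5, Harlow 5, Norham 4, Ivins 3, Jarrow 2, Lorne 5, Calder 1.
Exactly 4: Norham — 1 club.

1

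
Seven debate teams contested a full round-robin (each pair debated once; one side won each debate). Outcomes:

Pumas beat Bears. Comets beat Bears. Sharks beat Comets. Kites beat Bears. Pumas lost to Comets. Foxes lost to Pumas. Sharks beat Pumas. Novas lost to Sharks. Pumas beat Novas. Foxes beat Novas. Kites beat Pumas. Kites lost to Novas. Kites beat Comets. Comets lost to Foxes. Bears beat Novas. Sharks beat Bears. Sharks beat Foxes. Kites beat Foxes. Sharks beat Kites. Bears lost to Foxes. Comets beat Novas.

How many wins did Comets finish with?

Comets' results: beat Novas, Bears, Pumas; lost to Sharks, Kites, Foxes.
That is 3 wins.

3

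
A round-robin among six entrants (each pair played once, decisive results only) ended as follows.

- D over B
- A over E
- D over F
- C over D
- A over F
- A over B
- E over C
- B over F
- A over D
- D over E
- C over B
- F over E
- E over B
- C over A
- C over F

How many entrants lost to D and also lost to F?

D beat: B, E, F.
F beat: E.
Both beat: E — 1.

1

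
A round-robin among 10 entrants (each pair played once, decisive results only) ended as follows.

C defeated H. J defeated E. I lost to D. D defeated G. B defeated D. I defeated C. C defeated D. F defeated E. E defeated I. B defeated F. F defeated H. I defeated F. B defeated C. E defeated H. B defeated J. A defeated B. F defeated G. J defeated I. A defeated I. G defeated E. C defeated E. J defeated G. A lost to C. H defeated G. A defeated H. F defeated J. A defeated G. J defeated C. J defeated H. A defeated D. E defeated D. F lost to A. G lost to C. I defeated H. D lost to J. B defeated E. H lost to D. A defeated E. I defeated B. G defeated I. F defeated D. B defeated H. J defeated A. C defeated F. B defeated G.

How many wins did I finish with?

4

I's results: beat B, C, F, H; lost to A, D, E, G, J.
That is 4 wins.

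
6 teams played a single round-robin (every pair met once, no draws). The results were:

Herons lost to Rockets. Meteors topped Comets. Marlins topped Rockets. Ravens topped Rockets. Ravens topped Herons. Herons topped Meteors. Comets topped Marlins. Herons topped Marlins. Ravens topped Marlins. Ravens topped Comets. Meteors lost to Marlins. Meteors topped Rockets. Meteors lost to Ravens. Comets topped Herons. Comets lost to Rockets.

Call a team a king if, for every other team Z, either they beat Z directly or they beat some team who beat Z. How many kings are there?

1

Comets cannot reach Ravens in two steps.
Ravens reaches everyone (king).
Meteors cannot reach Ravens in two steps.
Rockets cannot reach Ravens in two steps.
Marlins cannot reach Ravens in two steps.
Herons cannot reach Ravens in two steps.
Kings: Ravens — 1.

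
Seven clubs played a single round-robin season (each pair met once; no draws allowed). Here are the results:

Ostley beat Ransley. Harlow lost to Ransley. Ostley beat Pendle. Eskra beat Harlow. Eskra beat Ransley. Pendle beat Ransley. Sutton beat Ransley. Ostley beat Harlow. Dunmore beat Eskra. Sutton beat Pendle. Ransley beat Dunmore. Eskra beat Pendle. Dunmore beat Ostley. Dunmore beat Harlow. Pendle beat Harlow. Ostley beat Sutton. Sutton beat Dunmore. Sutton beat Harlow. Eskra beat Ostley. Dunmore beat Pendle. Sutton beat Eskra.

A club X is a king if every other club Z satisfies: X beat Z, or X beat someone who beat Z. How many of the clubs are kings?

Ostley reaches everyone (king).
Dunmore reaches everyone (king).
Pendle cannot reach Ostley, Eskra, Sutton in two steps.
Ransley cannot reach Sutton in two steps.
Eskra reaches everyone (king).
Harlow cannot reach Ostley, Dunmore, Pendle, Ransley, Eskra, Sutton in two steps.
Sutton reaches everyone (king).
Kings: Ostley, Dunmore, Eskra, Sutton — 4.

4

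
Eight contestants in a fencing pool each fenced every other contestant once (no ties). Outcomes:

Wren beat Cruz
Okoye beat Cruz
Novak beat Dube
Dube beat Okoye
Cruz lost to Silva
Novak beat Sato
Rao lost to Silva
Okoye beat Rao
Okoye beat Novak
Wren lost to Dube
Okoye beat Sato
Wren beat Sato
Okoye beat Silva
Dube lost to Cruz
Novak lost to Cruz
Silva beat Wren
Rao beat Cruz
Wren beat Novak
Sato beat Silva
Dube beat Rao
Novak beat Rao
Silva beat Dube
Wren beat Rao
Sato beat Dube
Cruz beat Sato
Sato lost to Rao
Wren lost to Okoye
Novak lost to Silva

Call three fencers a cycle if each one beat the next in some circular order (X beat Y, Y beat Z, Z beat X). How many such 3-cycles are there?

Win totals: Wren 4, Rao 2, Sato 2, Okoye 6, Dube 3, Cruz 3, Silva 5, Novak 3.
A fencer with w wins dominates both others in C(w,2) triples; summing gives 6 + 1 + 1 + 15 + 3 + 3 + 10 + 3 = 42 transitive triples.
Total triples C(8,3) = 56, so cyclic triples = 56 − 42 = 14.

14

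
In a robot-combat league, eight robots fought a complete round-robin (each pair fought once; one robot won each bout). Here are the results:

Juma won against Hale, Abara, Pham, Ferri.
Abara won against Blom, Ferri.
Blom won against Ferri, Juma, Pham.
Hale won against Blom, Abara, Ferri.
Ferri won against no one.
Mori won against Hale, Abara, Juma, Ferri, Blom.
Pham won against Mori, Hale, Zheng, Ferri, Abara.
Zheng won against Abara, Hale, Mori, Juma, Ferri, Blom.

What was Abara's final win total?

2

Abara's results: beat Ferri, Blom; lost to Zheng, Hale, Pham, Juma, Mori.
That is 2 wins.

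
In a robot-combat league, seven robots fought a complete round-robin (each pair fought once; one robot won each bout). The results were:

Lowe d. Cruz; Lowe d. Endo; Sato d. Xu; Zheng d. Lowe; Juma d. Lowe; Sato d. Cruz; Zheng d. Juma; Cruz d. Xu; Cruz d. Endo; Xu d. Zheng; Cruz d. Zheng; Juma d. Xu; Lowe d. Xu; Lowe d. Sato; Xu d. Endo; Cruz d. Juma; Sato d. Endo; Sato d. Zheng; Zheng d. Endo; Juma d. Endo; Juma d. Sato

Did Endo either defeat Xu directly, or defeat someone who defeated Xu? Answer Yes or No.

Endo did not beat Xu directly.
Endo beat no one, so there is no intermediate robot.

No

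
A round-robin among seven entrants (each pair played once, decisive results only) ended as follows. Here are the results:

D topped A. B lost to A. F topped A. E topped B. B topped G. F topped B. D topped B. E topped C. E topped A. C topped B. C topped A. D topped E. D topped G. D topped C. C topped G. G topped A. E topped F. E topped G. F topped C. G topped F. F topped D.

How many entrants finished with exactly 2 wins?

1

Win totals: A 1, B 1, C 3, D 5, E 5, F 4, G 2.
Exactly 2: G — 1 entrant.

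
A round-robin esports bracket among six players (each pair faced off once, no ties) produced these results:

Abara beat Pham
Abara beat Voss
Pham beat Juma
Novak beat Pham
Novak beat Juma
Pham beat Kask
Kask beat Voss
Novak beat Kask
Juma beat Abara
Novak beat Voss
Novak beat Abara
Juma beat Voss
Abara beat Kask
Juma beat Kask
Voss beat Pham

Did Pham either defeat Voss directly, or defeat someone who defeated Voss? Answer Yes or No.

Yes

Pham did not beat Voss directly.
Pham beat Juma, Kask. Of those, Juma beat Voss.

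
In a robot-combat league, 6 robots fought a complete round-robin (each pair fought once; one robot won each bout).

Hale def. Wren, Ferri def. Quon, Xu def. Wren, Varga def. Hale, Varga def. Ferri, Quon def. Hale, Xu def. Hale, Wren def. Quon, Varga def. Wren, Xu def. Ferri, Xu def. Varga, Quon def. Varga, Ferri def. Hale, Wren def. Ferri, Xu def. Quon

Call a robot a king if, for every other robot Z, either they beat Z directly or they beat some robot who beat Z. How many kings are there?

1

Ferri cannot reach Xu in two steps.
Wren cannot reach Xu in two steps.
Xu reaches everyone (king).
Varga cannot reach Xu in two steps.
Hale cannot reach Xu, Varga in two steps.
Quon cannot reach Xu in two steps.
Kings: Xu — 1.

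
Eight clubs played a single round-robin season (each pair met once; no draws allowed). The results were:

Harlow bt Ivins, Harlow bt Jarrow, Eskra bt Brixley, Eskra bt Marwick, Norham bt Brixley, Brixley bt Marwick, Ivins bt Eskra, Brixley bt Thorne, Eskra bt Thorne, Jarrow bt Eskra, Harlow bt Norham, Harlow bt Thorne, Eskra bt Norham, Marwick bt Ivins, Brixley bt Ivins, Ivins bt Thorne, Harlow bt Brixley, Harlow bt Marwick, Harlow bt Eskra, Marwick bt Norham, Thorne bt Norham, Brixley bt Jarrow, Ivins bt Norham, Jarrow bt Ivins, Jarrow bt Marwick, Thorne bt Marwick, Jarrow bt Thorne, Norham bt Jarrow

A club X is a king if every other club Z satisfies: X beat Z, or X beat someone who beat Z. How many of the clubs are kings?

Jarrow cannot reach Harlow in two steps.
Brixley cannot reach Harlow in two steps.
Marwick cannot reach Harlow in two steps.
Thorne cannot reach Harlow, Eskra in two steps.
Harlow reaches everyone (king).
Eskra cannot reach Harlow in two steps.
Norham cannot reach Harlow in two steps.
Ivins cannot reach Harlow in two steps.
Kings: Harlow — 1.

1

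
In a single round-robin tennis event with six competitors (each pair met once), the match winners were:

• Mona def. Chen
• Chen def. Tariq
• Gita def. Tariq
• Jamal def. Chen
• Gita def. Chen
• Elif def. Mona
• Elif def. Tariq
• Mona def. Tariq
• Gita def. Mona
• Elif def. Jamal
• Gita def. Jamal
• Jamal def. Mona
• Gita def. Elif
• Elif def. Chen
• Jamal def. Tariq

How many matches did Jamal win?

Jamal's results: beat Mona, Chen, Tariq; lost to Gita, Elif.
That is 3 wins.

3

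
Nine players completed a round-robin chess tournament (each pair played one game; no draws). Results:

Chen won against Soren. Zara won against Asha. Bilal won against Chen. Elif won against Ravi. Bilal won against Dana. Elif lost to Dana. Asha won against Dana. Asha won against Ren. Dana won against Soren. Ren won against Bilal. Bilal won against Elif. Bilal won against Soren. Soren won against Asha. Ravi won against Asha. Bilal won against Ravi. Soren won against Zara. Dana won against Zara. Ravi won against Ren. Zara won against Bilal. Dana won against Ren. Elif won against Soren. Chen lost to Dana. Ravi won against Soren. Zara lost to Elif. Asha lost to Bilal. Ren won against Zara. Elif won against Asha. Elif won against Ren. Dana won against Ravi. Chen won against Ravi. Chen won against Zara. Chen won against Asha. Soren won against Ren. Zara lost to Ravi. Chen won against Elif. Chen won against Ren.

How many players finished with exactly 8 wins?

Win totals: Elif 5, Dana 6, Ren 2, Ravi 4, Zara 2, Soren 3, Bilal 6, Asha 2, Chen 6.
No player has exactly 8 wins.

0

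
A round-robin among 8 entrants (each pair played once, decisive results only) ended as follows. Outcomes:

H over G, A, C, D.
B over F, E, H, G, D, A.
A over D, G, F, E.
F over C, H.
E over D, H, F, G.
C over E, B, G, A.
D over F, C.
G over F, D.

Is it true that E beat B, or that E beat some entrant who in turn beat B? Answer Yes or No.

No

E did not beat B directly.
E beat D, F, G, H, but each of them lost to B. No two-step path.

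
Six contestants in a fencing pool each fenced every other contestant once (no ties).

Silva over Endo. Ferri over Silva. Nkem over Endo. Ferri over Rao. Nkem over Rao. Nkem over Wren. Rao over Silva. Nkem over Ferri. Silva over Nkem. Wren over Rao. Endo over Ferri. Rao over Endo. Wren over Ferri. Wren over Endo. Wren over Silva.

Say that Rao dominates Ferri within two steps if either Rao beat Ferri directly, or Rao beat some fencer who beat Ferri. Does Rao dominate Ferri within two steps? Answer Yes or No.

Rao did not beat Ferri directly.
Rao beat Endo, Silva. Of those, Endo beat Ferri.

Yes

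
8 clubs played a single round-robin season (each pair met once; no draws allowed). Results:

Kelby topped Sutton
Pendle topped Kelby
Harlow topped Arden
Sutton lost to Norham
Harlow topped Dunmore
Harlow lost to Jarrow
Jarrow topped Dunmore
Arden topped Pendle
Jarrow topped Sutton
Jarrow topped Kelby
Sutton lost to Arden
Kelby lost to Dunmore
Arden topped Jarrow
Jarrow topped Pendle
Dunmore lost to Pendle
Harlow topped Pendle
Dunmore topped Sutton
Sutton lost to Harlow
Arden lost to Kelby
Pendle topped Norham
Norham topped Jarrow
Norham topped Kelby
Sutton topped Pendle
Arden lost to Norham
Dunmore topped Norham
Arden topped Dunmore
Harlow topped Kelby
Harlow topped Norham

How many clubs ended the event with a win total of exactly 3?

2

Win totals: Harlow 6, Jarrow 5, Sutton 1, Arden 4, Kelby 2, Norham 4, Pendle 3, Dunmore 3.
Exactly 3: Pendle, Dunmore — 2 clubs.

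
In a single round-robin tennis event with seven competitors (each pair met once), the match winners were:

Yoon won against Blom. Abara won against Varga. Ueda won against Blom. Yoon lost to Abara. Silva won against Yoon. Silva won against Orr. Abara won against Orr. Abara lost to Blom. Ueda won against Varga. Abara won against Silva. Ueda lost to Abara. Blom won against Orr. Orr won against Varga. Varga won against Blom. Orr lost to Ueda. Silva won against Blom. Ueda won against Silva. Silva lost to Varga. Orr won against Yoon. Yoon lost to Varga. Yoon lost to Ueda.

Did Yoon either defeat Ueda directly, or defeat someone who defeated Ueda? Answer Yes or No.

No

Yoon did not beat Ueda directly.
Yoon beat Blom, but each of them lost to Ueda. No two-step path.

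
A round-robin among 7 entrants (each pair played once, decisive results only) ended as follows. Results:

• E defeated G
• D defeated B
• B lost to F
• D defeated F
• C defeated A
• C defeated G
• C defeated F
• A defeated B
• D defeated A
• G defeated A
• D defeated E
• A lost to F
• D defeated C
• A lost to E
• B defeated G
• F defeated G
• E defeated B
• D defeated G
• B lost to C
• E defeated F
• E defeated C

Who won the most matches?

Win totals: A 1, B 1, C 4, D 6, E 5, F 3, G 1.
D leads with 6 wins (next highest: 5).

D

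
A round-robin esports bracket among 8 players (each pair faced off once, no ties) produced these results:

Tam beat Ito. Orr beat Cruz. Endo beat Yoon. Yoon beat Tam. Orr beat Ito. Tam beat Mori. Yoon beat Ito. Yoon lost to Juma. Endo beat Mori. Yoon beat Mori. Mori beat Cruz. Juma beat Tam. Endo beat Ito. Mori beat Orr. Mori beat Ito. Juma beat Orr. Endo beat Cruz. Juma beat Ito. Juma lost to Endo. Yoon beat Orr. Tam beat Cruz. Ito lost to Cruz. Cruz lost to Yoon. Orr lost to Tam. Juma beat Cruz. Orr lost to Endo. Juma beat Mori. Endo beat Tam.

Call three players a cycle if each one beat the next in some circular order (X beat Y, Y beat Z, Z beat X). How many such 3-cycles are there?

0

Win totals: Yoon 5, Juma 6, Tam 4, Cruz 1, Endo 7, Ito 0, Mori 3, Orr 2.
A player with w wins dominates both others in C(w,2) triples; summing gives 10 + 15 + 6 + 0 + 21 + 0 + 3 + 1 = 56 transitive triples.
Total triples C(8,3) = 56, so cyclic triples = 56 − 56 = 0.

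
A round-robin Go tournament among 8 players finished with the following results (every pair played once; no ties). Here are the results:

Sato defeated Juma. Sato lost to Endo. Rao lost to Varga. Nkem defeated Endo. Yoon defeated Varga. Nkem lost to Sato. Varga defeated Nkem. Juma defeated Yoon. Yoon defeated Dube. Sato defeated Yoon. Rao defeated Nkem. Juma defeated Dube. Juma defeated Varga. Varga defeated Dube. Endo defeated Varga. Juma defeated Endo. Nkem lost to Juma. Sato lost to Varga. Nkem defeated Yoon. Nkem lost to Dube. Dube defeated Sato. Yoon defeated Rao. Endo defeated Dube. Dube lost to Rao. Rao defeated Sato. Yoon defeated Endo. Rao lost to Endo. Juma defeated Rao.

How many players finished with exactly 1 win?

0

Win totals: Juma 6, Sato 3, Yoon 4, Nkem 2, Endo 4, Dube 2, Rao 3, Varga 4.
No player has exactly 1 wins.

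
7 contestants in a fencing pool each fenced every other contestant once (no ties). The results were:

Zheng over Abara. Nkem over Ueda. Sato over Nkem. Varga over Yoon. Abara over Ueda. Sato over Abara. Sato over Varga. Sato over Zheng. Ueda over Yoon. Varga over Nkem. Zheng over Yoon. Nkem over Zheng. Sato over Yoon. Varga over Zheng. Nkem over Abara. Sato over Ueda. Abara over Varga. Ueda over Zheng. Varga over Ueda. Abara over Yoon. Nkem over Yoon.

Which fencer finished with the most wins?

Win totals: Abara 3, Ueda 2, Sato 6, Nkem 4, Varga 4, Yoon 0, Zheng 2.
Sato leads with 6 wins (next highest: 4).

Sato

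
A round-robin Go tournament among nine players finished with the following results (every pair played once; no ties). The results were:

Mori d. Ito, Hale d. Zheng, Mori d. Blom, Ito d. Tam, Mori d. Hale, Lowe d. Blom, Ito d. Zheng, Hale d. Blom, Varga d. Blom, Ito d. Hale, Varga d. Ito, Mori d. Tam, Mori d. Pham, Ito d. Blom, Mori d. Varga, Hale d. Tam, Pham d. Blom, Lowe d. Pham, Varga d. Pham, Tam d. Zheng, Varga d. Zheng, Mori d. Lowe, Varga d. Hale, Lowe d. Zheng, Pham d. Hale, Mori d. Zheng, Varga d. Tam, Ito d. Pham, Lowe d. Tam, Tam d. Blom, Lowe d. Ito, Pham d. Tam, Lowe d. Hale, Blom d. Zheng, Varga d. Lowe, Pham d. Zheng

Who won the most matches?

Mori

Win totals: Varga 7, Tam 2, Pham 4, Ito 5, Zheng 0, Hale 3, Lowe 6, Mori 8, Blom 1.
Mori leads with 8 wins (next highest: 7).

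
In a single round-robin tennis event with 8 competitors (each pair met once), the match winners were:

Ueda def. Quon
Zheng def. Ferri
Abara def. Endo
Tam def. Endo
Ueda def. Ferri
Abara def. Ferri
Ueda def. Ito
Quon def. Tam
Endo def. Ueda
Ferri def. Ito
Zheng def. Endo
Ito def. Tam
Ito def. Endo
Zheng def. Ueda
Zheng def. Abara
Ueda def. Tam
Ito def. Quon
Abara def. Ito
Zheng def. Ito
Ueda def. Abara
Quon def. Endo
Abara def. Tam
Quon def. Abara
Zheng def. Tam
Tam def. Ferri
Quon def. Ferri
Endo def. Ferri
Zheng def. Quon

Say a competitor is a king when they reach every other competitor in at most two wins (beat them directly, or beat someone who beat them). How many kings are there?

1

Ito cannot reach Zheng in two steps.
Zheng reaches everyone (king).
Abara cannot reach Zheng in two steps.
Endo cannot reach Zheng in two steps.
Ferri cannot reach Zheng, Abara, Ueda in two steps.
Quon cannot reach Zheng in two steps.
Tam cannot reach Zheng, Abara, Quon in two steps.
Ueda cannot reach Zheng in two steps.
Kings: Zheng — 1.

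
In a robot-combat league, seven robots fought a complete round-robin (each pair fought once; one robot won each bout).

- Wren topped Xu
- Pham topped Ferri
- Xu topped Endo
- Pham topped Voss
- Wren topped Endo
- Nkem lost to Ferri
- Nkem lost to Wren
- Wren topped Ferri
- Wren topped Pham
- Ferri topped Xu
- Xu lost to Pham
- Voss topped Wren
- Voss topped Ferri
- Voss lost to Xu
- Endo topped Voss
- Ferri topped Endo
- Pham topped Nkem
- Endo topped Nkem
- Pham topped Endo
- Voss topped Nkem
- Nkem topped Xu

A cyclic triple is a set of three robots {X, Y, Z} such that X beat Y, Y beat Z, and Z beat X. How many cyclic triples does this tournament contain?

Win totals: Pham 5, Endo 2, Ferri 3, Voss 3, Wren 5, Xu 2, Nkem 1.
A robot with w wins dominates both others in C(w,2) triples; summing gives 10 + 1 + 3 + 3 + 10 + 1 + 0 = 28 transitive triples.
Total triples C(7,3) = 35, so cyclic triples = 35 − 28 = 7.

7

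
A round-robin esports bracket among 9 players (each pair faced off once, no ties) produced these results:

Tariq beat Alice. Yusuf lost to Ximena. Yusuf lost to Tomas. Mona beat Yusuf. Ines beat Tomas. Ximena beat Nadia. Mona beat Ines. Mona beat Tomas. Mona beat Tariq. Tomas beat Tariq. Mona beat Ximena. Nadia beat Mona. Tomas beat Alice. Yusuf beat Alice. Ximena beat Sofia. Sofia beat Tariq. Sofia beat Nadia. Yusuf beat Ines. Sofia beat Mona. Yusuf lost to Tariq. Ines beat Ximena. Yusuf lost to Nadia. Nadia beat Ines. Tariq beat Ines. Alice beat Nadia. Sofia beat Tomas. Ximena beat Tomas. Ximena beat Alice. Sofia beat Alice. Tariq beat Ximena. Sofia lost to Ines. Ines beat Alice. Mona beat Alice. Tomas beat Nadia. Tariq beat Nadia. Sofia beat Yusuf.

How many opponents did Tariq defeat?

Tariq's results: beat Yusuf, Ximena, Nadia, Alice, Ines; lost to Tomas, Mona, Sofia.
That is 5 wins.

5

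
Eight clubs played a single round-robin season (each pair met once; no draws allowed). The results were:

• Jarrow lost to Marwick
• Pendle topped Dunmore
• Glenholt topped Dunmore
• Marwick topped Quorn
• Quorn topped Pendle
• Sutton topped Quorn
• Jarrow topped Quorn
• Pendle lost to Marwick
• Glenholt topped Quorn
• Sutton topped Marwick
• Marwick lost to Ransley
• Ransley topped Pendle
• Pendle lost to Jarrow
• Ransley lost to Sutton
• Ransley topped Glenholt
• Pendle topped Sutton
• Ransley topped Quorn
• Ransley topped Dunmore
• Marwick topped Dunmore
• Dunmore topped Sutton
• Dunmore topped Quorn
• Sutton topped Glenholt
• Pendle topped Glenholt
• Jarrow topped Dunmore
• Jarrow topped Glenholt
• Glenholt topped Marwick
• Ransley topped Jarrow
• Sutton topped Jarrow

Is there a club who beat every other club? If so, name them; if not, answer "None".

Highest win total is Ransley with 6 (out of 7 possible).
Ransley lost to Sutton, so no club went undefeated.

None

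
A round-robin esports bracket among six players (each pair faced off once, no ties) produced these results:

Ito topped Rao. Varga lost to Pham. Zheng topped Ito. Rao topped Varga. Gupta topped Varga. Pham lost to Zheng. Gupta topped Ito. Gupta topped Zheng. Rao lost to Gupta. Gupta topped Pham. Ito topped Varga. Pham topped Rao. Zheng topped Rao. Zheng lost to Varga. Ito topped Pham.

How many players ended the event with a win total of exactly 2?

1

Win totals: Zheng 3, Ito 3, Rao 1, Varga 1, Gupta 5, Pham 2.
Exactly 2: Pham — 1 player.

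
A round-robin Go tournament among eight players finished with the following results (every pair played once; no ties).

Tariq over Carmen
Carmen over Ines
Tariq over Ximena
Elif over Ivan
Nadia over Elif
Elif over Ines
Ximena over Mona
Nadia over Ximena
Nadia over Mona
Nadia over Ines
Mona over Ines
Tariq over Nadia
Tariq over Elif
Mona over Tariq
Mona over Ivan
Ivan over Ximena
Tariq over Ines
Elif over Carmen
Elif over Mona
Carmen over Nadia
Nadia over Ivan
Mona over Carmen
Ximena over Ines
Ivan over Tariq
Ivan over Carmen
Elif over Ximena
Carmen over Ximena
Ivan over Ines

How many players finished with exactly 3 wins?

1

Win totals: Ximena 2, Tariq 5, Ines 0, Carmen 3, Mona 4, Nadia 5, Elif 5, Ivan 4.
Exactly 3: Carmen — 1 player.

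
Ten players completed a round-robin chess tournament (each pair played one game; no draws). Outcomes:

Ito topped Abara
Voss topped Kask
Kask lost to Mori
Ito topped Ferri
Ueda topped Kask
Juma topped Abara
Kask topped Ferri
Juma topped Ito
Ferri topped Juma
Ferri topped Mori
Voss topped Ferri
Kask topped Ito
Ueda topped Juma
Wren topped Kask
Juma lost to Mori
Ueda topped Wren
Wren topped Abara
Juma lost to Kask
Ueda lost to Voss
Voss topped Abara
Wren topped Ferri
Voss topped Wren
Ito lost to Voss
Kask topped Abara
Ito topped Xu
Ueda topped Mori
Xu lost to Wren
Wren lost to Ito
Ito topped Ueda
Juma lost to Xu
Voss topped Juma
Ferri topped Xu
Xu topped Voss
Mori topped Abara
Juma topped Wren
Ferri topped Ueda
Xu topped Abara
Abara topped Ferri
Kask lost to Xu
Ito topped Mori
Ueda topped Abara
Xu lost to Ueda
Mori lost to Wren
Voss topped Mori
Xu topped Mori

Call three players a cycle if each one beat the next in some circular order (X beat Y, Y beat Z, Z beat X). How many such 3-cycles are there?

Win totals: Juma 3, Ferri 4, Wren 5, Mori 3, Abara 1, Ito 6, Ueda 6, Voss 8, Xu 5, Kask 4.
A player with w wins dominates both others in C(w,2) triples; summing gives 3 + 6 + 10 + 3 + 0 + 15 + 15 + 28 + 10 + 6 = 96 transitive triples.
Total triples C(10,3) = 120, so cyclic triples = 120 − 96 = 24.

24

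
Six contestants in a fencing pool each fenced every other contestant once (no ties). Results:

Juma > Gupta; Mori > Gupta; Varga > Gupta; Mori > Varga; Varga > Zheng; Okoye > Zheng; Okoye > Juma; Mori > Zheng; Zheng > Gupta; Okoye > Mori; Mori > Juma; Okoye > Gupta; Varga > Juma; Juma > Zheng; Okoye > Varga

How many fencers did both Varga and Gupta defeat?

0

Varga beat: Gupta, Zheng, Juma.
Gupta beat: no one.
No one was beaten by both.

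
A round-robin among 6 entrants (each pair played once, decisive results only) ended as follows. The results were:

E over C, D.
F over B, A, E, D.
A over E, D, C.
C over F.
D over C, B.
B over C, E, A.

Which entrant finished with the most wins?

F

Win totals: A 3, B 3, C 1, D 2, E 2, F 4.
F leads with 4 wins (next highest: 3).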